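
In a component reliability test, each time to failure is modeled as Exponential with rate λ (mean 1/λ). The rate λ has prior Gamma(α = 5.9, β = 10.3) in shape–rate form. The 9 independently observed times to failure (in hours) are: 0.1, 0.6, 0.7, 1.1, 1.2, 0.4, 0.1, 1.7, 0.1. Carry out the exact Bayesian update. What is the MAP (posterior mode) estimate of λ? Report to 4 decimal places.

With a Gamma(shape α, rate β) prior on the exponential rate λ, the posterior after n observations with total T = Σxᵢ is Gamma(α+n, β+T).
Sum of observations T = 6.0 hours; n = 9.
Posterior: Gamma(5.9+9, 10.3+6.0) = Gamma(14.9, 16.3).
Mode = (α−1)/β = 0.8528.

0.8528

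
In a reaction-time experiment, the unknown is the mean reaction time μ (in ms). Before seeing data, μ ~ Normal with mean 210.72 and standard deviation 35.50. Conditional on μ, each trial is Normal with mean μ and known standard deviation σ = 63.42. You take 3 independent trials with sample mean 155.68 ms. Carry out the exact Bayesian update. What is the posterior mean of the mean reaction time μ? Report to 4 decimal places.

184.0512

For Normal data with known variance σ², a Normal(μ₀, σ₀²) prior on μ is conjugate. Posterior precision = 1/σ₀² + n/σ²; posterior mean is the precision-weighted average of μ₀ and x̄.
n·x̄ = 3·155.68 = 467.04.
σ₀² = 35.50² = 1260.25, σ² = 63.42² = 4022.0964; σ² + n·σ₀² = 4022.0964 + 3·1260.25 = 7802.8464.
Posterior mean = (μ₀/σ₀² + n·x̄/σ²)/(1/σ₀² + n/σ²) = (σ²·μ₀ + σ₀²·n·x̄)/(σ² + n·σ₀²) = (4022.0964·210.72 + 1260.25·467.04)/7802.8464 = 1436123.313408/7802.8464 = 184.0512.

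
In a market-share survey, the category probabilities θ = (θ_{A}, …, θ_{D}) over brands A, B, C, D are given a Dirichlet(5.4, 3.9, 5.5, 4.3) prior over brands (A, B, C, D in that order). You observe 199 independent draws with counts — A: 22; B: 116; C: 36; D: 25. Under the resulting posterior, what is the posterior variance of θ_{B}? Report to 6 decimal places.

The Dirichlet prior is conjugate to the Multinomial likelihood: each posterior αⱼ = prior αⱼ + observed count nⱼ.
Posterior concentration: (27.4, 119.9, 41.5, 29.3), total = 218.1.
Var[θ_j] = α_j(Σα−α_j)/((Σα)²(Σα+1)) = 119.9·98.2/(218.1²·219.1) = 0.001130.

0.001130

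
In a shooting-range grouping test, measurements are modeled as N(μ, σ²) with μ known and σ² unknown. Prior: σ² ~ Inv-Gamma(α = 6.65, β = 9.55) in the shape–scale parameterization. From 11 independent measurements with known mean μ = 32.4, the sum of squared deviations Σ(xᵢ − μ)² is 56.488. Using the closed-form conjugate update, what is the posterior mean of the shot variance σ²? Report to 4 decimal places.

With known mean μ and an Inverse-Gamma(α, β) prior on σ², the Normal likelihood is conjugate: posterior is Inv-Gamma(α + n/2, β + Σ(xᵢ−μ)²/2).
Posterior: Inv-Gamma(6.65 + 11/2, 9.55 + 56.488/2) = Inv-Gamma(12.15, 37.7940).
E[σ²|data] = β/(α−1) = 37.7940/11.15 = 3.3896.

3.3896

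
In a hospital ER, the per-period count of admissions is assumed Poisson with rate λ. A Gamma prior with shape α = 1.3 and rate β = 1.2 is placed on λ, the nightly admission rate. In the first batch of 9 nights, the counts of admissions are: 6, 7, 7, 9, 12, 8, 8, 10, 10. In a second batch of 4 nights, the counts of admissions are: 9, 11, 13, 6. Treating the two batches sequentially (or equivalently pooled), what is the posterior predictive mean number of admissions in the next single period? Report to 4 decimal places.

With a Gamma(shape α, rate β) prior, the Poisson likelihood is conjugate: the posterior is Gamma(α + ΣXᵢ, β + n).
Batch 1: sum of counts S = 77 over n = 9 nights.
After batch 1: Gamma(α+S, β+n) = Gamma(1.3+77, 1.2+9) = Gamma(78.3, 10.2).
Batch 2: sum of counts S = 39 over n = 4 nights.
After batch 2: Gamma(α+S, β+n) = Gamma(78.3+39, 10.2+4) = Gamma(117.3, 14.2).
The predictive distribution for one future period is NegBinom with mean α/β = 8.2606.

8.2606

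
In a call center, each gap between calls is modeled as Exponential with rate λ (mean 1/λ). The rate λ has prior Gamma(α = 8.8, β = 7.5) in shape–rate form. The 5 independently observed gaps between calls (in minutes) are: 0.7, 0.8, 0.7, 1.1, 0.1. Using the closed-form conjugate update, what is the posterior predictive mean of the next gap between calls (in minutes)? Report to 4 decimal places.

With a Gamma(shape α, rate β) prior on the exponential rate λ, the posterior after n observations with total T = Σxᵢ is Gamma(α+n, β+T).
Sum of observations T = 3.4 minutes; n = 5.
Posterior: Gamma(8.8+5, 7.5+3.4) = Gamma(13.8, 10.9).
The predictive distribution for the next observation is Lomax; its mean is β/(α−1) = 10.9/12.8 = 0.8516.

0.8516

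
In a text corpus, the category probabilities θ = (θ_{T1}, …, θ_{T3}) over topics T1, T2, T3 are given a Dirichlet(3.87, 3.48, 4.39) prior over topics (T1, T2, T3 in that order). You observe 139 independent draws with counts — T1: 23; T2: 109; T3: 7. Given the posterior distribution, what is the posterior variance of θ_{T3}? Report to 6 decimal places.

0.000460

The Dirichlet prior is conjugate to the Multinomial likelihood: each posterior αⱼ = prior αⱼ + observed count nⱼ.
Posterior concentration: (26.87, 112.48, 11.39), total = 150.74.
Var[θ_j] = α_j(Σα−α_j)/((Σα)²(Σα+1)) = 11.39·139.35/(150.74²·151.74) = 0.000460.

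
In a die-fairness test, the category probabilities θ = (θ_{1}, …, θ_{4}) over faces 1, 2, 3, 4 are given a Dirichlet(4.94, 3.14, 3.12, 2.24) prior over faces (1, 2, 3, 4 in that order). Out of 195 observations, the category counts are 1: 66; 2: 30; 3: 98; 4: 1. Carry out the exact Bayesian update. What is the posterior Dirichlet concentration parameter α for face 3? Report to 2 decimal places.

101.12

The Dirichlet prior is conjugate to the Multinomial likelihood: each posterior αⱼ = prior αⱼ + observed count nⱼ.
Posterior concentration: (70.94, 33.14, 101.12, 3.24), total = 208.44.
α_{3} = 3.12 + 98 = 101.12.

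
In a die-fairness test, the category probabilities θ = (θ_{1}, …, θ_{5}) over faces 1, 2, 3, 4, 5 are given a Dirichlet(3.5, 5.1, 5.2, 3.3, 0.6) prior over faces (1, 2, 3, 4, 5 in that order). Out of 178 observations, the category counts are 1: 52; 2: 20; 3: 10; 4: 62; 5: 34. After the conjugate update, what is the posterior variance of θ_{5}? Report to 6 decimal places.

0.000740

The Dirichlet prior is conjugate to the Multinomial likelihood: each posterior αⱼ = prior αⱼ + observed count nⱼ.
Posterior concentration: (55.5, 25.1, 15.2, 65.3, 34.6), total = 195.7.
Var[θ_j] = α_j(Σα−α_j)/((Σα)²(Σα+1)) = 34.6·161.1/(195.7²·196.7) = 0.000740.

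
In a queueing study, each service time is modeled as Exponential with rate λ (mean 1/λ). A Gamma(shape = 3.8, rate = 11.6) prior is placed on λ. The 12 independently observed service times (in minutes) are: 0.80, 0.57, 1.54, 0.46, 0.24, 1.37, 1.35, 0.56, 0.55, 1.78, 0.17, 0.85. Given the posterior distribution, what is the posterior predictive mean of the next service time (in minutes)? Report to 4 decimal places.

With a Gamma(shape α, rate β) prior on the exponential rate λ, the posterior after n observations with total T = Σxᵢ is Gamma(α+n, β+T).
Sum of observations T = 10.24 minutes; n = 12.
Posterior: Gamma(3.8+12, 11.6+10.24) = Gamma(15.8, 21.84).
The predictive distribution for the next observation is Lomax; its mean is β/(α−1) = 21.84/14.8 = 1.4757.

1.4757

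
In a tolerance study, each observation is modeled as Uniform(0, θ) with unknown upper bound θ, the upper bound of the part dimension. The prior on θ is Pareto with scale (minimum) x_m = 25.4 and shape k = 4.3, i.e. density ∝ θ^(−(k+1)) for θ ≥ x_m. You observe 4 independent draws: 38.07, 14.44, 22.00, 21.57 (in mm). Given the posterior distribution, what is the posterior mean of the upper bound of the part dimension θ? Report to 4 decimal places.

43.2851

A Pareto(scale x_m, shape k) prior on the upper bound θ of Uniform(0, θ) is conjugate: posterior is Pareto(max(x_m, max xᵢ), k + n).
Sample maximum = 38.07; prior scale x_m = 25.4 → posterior scale = max = 38.07.
Posterior shape = 4.3 + 4 = 8.3.
E[θ|data] = k·x_m/(k−1) = 8.3·38.07/7.3 = 43.2851.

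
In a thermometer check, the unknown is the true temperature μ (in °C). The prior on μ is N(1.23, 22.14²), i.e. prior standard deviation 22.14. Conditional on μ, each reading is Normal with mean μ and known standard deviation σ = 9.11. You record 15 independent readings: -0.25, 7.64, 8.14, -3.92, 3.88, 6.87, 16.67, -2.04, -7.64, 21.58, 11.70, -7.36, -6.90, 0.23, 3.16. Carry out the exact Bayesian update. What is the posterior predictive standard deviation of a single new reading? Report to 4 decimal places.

For Normal data with known variance σ², a Normal(μ₀, σ₀²) prior on μ is conjugate. Posterior precision = 1/σ₀² + n/σ²; posterior mean is the precision-weighted average of μ₀ and x̄.
σ₀² = 22.14² = 490.1796, σ² = 9.11² = 82.9921; σ² + n·σ₀² = 82.9921 + 15·490.1796 = 7435.6861.
Posterior precision = 1/σ₀² + n/σ² = 1/490.1796 + 15/82.9921 = (σ² + n·σ₀²)/(σ₀²σ²) = 7435.6861/(490.1796·82.9921); posterior variance σₙ² = σ₀²σ²/(σ² + n·σ₀²) = 490.1796·82.9921/7435.6861 = 5.471053.
Predictive variance for one new observation = σₙ² + σ² = 490.1796·82.9921/7435.6861 + 82.9921 = σ²·(σ₀² + 7435.6861)/7435.6861 = 82.9921·7925.8657/7435.6861 = 88.463153; SD = √(82.9921·7925.8657/7435.6861) = 9.4055.

9.4055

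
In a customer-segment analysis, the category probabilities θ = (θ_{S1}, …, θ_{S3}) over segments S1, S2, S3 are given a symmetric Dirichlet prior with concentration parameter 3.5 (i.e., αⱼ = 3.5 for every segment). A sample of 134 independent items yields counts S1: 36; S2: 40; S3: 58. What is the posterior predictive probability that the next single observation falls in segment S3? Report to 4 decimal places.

The Dirichlet prior is conjugate to the Multinomial likelihood: each posterior αⱼ = prior αⱼ + observed count nⱼ.
Posterior concentration: (39.5, 43.5, 61.5), total = 144.5.
P(next = S3 | data) = α_{S3}/Σα = 0.4256.

0.4256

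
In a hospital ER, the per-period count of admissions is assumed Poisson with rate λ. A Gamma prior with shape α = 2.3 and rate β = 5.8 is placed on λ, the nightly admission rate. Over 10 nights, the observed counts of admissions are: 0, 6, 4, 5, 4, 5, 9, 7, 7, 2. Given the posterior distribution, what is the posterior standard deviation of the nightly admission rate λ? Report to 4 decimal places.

0.4533

With a Gamma(shape α, rate β) prior, the Poisson likelihood is conjugate: the posterior is Gamma(α + ΣXᵢ, β + n).
Sum of counts S = 49 over n = 10 nights.
Posterior: Gamma(α+S, β+n) = Gamma(2.3+49, 5.8+10) = Gamma(51.3, 15.8).
SD = √α/β = √51.3/15.8 = 0.4533.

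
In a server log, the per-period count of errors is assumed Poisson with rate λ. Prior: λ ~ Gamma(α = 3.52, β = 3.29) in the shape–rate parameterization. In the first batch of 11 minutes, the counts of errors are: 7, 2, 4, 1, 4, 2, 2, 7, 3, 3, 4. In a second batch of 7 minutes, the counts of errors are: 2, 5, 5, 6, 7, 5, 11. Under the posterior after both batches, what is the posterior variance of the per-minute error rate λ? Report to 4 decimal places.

With a Gamma(shape α, rate β) prior, the Poisson likelihood is conjugate: the posterior is Gamma(α + ΣXᵢ, β + n).
Batch 1: sum of counts S = 39 over n = 11 minutes.
After batch 1: Gamma(α+S, β+n) = Gamma(3.52+39, 3.29+11) = Gamma(42.52, 14.29).
Batch 2: sum of counts S = 41 over n = 7 minutes.
After batch 2: Gamma(α+S, β+n) = Gamma(42.52+41, 14.29+7) = Gamma(83.52, 21.29).
Var = α/β² = 83.52/21.29² = 0.1843.

0.1843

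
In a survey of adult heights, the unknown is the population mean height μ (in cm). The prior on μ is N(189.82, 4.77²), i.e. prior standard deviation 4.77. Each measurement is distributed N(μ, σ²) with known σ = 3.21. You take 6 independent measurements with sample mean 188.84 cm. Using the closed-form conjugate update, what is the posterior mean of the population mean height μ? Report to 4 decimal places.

For Normal data with known variance σ², a Normal(μ₀, σ₀²) prior on μ is conjugate. Posterior precision = 1/σ₀² + n/σ²; posterior mean is the precision-weighted average of μ₀ and x̄.
n·x̄ = 6·188.84 = 1133.04.
σ₀² = 4.77² = 22.7529, σ² = 3.21² = 10.3041; σ² + n·σ₀² = 10.3041 + 6·22.7529 = 146.8215.
Posterior mean = (μ₀/σ₀² + n·x̄/σ²)/(1/σ₀² + n/σ²) = (σ²·μ₀ + σ₀²·n·x̄)/(σ² + n·σ₀²) = (10.3041·189.82 + 22.7529·1133.04)/146.8215 = 27735.870078/146.8215 = 188.9088.

188.9088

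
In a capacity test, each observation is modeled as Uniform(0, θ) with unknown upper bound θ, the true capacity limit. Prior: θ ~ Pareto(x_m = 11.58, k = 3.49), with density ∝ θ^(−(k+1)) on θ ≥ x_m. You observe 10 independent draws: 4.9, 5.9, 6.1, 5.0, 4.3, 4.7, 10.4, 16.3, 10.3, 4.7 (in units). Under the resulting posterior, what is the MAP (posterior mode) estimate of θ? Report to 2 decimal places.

16.30

A Pareto(scale x_m, shape k) prior on the upper bound θ of Uniform(0, θ) is conjugate: posterior is Pareto(max(x_m, max xᵢ), k + n).
Sample maximum = 16.3; prior scale x_m = 11.58 → posterior scale = max = 16.30.
Posterior shape = 3.49 + 10 = 13.49.
The Pareto density is decreasing on [x_m, ∞), so the mode is x_m = 16.30.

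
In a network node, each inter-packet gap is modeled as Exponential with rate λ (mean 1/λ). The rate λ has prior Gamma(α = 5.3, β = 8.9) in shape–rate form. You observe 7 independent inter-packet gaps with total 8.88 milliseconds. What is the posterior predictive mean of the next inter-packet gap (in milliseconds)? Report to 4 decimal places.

With a Gamma(shape α, rate β) prior on the exponential rate λ, the posterior after n observations with total T = Σxᵢ is Gamma(α+n, β+T).
Posterior: Gamma(5.3+7, 8.9+8.88) = Gamma(12.3, 17.78).
The predictive distribution for the next observation is Lomax; its mean is β/(α−1) = 17.78/11.3 = 1.5735.

1.5735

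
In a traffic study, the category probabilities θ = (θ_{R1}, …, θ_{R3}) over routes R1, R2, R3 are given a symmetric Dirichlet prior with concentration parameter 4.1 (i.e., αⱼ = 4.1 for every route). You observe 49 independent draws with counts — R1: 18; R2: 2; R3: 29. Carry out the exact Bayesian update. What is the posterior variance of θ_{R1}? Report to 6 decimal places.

0.003701

The Dirichlet prior is conjugate to the Multinomial likelihood: each posterior αⱼ = prior αⱼ + observed count nⱼ.
Posterior concentration: (22.1, 6.1, 33.1), total = 61.3.
Var[θ_j] = α_j(Σα−α_j)/((Σα)²(Σα+1)) = 22.1·39.2/(61.3²·62.3) = 0.003701.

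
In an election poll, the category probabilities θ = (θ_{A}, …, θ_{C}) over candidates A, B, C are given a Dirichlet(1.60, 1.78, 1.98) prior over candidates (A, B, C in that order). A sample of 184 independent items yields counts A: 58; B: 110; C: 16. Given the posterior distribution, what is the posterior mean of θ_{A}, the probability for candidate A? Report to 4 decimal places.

0.3147

The Dirichlet prior is conjugate to the Multinomial likelihood: each posterior αⱼ = prior αⱼ + observed count nⱼ.
Posterior concentration: (59.60, 111.78, 17.98), total = 189.36.
E[θ_{A}|data] = α_{A}/Σα = 59.60/189.36 = 0.3147.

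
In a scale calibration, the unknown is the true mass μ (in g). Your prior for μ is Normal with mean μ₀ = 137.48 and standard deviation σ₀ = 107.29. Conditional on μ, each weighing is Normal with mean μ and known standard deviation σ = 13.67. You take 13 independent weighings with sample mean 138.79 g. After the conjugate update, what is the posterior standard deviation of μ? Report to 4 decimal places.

3.7890

For Normal data with known variance σ², a Normal(μ₀, σ₀²) prior on μ is conjugate. Posterior precision = 1/σ₀² + n/σ²; posterior mean is the precision-weighted average of μ₀ and x̄.
σ₀² = 107.29² = 11511.1441, σ² = 13.67² = 186.8689; σ² + n·σ₀² = 186.8689 + 13·11511.1441 = 149831.7422.
Posterior precision = 1/σ₀² + n/σ² = 1/11511.1441 + 13/186.8689 = (σ² + n·σ₀²)/(σ₀²σ²) = 149831.7422/(11511.1441·186.8689); posterior variance σₙ² = σ₀²σ²/(σ² + n·σ₀²) = 11511.1441·186.8689/149831.7422 = 14.356603.
Posterior SD = √σₙ² = √(11511.1441·186.8689/149831.7422) = 3.7890.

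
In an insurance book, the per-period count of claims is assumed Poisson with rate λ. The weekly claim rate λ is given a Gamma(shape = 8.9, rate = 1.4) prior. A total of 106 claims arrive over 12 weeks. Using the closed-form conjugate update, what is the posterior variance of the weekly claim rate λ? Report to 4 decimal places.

0.6399

With a Gamma(shape α, rate β) prior, the Poisson likelihood is conjugate: the posterior is Gamma(α + ΣXᵢ, β + n).
Posterior: Gamma(α+S, β+n) = Gamma(8.9+106, 1.4+12) = Gamma(114.9, 13.4).
Var = α/β² = 114.9/13.4² = 0.6399.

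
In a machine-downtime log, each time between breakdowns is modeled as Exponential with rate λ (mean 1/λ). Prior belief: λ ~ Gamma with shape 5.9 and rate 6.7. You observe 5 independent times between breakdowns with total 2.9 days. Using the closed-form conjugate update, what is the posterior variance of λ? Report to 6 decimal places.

0.118273

With a Gamma(shape α, rate β) prior on the exponential rate λ, the posterior after n observations with total T = Σxᵢ is Gamma(α+n, β+T).
Posterior: Gamma(5.9+5, 6.7+2.9) = Gamma(10.9, 9.6).
Var = α/β² = 0.118273.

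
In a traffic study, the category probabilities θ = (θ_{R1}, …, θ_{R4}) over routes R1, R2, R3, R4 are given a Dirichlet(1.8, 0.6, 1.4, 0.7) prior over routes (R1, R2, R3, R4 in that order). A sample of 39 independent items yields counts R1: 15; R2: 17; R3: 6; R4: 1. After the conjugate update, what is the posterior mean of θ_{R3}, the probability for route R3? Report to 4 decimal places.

The Dirichlet prior is conjugate to the Multinomial likelihood: each posterior αⱼ = prior αⱼ + observed count nⱼ.
Posterior concentration: (16.8, 17.6, 7.4, 1.7), total = 43.5.
E[θ_{R3}|data] = α_{R3}/Σα = 7.4/43.5 = 0.1701.

0.1701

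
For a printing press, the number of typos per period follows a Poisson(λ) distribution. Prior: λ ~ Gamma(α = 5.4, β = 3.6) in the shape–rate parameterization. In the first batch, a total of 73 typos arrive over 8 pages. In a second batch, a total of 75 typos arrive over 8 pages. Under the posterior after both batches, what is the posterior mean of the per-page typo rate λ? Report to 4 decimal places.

With a Gamma(shape α, rate β) prior, the Poisson likelihood is conjugate: the posterior is Gamma(α + ΣXᵢ, β + n).
After batch 1: Gamma(α+S, β+n) = Gamma(5.4+73, 3.6+8) = Gamma(78.4, 11.6).
After batch 2: Gamma(α+S, β+n) = Gamma(78.4+75, 11.6+8) = Gamma(153.4, 19.6).
Posterior mean = α/β = 153.4/19.6 = 7.8265.

7.8265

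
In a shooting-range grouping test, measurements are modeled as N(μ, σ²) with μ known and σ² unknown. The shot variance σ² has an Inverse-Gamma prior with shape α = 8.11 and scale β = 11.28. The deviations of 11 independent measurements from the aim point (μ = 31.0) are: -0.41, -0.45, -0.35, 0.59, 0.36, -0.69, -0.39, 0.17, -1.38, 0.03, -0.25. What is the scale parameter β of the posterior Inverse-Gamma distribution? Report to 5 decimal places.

With known mean μ and an Inverse-Gamma(α, β) prior on σ², the Normal likelihood is conjugate: posterior is Inv-Gamma(α + n/2, β + Σ(xᵢ−μ)²/2).
Σ(xᵢ−μ)² = (-0.41)² + (-0.45)² + (-0.35)² + (0.59)² + (0.36)² + (-0.69)² + (-0.39)² + (0.17)² + (-1.38)² + (0.03)² + (-0.25)² = 3.5957.
Posterior: Inv-Gamma(8.11 + 11/2, 11.28 + 3.5957/2) = Inv-Gamma(13.61, 13.07785).
Posterior β = 13.07785.

13.07785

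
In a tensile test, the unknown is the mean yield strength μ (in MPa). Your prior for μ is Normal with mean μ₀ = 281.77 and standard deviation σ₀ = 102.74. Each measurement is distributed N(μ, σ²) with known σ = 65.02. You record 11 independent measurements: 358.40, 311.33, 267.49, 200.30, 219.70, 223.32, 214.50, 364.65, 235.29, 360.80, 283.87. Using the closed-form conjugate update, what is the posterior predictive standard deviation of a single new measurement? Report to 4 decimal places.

For Normal data with known variance σ², a Normal(μ₀, σ₀²) prior on μ is conjugate. Posterior precision = 1/σ₀² + n/σ²; posterior mean is the precision-weighted average of μ₀ and x̄.
σ₀² = 102.74² = 10555.5076, σ² = 65.02² = 4227.6004; σ² + n·σ₀² = 4227.6004 + 11·10555.5076 = 120338.184.
Posterior precision = 1/σ₀² + n/σ² = 1/10555.5076 + 11/4227.6004 = (σ² + n·σ₀²)/(σ₀²σ²) = 120338.184/(10555.5076·4227.6004); posterior variance σₙ² = σ₀²σ²/(σ² + n·σ₀²) = 10555.5076·4227.6004/120338.184 = 370.825507.
Predictive variance for one new observation = σₙ² + σ² = 10555.5076·4227.6004/120338.184 + 4227.6004 = σ²·(σ₀² + 120338.184)/120338.184 = 4227.6004·130893.6916/120338.184 = 4598.425907; SD = √(4227.6004·130893.6916/120338.184) = 67.8117.

67.8117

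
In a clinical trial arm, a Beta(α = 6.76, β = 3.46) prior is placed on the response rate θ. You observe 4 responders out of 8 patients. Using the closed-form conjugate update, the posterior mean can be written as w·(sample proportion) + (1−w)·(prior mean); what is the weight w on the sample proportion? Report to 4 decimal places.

0.4391

The Beta prior is conjugate to a Binomial/Bernoulli likelihood; the update adds successes to α and failures to β.
Posterior mean = (α₀+k)/(α₀+β₀+n) = [n/(α₀+β₀+n)]·(k/n) + [(α₀+β₀)/(α₀+β₀+n)]·α₀/(α₀+β₀), so only n and the prior enter the weight.
The weight on the data is w = n/(α₀+β₀+n) = 8/(6.76+3.46+8) = 8/18.22 = 0.4391.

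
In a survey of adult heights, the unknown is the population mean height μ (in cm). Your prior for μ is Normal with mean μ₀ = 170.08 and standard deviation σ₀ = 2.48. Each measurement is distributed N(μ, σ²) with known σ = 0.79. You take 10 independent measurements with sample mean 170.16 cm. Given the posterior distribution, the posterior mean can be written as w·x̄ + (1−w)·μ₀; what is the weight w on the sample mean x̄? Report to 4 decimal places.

0.9900

For Normal data with known variance σ², a Normal(μ₀, σ₀²) prior on μ is conjugate. Posterior precision = 1/σ₀² + n/σ²; posterior mean is the precision-weighted average of μ₀ and x̄.
σ₀² = 2.48² = 6.1504, σ² = 0.79² = 0.6241. Prior precision 1/σ₀² = 1/6.1504; data precision n/σ² = 10/0.6241.
w = (n/σ²)/(1/σ₀² + n/σ²) = n·σ₀²/(σ² + n·σ₀²) = 10·6.1504/(0.6241 + 10·6.1504) = 61.504/62.1281 = 0.9900.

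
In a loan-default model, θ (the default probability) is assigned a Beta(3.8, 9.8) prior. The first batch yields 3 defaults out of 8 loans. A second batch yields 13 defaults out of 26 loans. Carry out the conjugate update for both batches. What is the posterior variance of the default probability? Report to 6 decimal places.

The Beta prior is conjugate to a Binomial/Bernoulli likelihood; the update adds successes to α and failures to β.
After batch 1: Beta(3.8+3, 9.8+5) = Beta(6.8, 14.8).
After batch 2: Beta(6.8+13, 14.8+13) = Beta(19.8, 27.8).
Var = αβ/((α+β)²(α+β+1)) = 19.8·27.8/(47.6²·48.6) = 0.004999.

0.004999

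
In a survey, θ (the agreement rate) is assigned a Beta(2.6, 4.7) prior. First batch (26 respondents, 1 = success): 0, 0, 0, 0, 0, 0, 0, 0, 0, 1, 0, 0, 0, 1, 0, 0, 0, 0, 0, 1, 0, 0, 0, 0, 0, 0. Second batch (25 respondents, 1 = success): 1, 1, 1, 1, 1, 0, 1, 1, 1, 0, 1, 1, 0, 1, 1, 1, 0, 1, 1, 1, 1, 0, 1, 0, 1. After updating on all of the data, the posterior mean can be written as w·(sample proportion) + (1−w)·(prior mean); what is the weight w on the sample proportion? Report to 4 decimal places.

0.8748

The Beta prior is conjugate to a Binomial/Bernoulli likelihood; the update adds successes to α and failures to β.
Total number of respondents: n = 26 + 25 = 51.
Posterior mean = (α₀+k)/(α₀+β₀+n) = [n/(α₀+β₀+n)]·(k/n) + [(α₀+β₀)/(α₀+β₀+n)]·α₀/(α₀+β₀), so only n and the prior enter the weight.
The weight on the data is w = n/(α₀+β₀+n) = 51/(2.6+4.7+51) = 51/58.3 = 0.8748.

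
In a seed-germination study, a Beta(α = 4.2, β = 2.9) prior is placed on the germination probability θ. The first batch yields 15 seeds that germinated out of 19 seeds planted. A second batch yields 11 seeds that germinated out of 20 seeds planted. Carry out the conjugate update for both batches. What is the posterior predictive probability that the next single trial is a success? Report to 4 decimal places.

0.6551

The Beta prior is conjugate to a Binomial/Bernoulli likelihood; the update adds successes to α and failures to β.
After batch 1: Beta(4.2+15, 2.9+4) = Beta(19.2, 6.9).
After batch 2: Beta(19.2+11, 6.9+9) = Beta(30.2, 15.9).
For a single future Bernoulli trial, P(success | data) = α/(α+β) = 0.6551.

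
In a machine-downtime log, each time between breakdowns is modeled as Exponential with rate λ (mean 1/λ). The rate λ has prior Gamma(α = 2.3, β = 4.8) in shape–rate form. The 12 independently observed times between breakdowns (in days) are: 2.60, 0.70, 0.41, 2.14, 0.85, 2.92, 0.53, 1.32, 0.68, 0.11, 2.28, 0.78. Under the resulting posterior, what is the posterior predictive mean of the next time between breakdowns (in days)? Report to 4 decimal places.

1.5128

With a Gamma(shape α, rate β) prior on the exponential rate λ, the posterior after n observations with total T = Σxᵢ is Gamma(α+n, β+T).
Sum of observations T = 15.32 days; n = 12.
Posterior: Gamma(2.3+12, 4.8+15.32) = Gamma(14.3, 20.12).
The predictive distribution for the next observation is Lomax; its mean is β/(α−1) = 20.12/13.3 = 1.5128.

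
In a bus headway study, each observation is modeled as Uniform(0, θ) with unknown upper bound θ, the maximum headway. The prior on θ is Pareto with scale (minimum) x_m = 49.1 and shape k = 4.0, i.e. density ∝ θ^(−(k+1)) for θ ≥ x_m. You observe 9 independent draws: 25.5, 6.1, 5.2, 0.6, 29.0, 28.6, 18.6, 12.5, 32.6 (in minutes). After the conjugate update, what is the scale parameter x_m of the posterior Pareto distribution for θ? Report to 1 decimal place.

49.1

A Pareto(scale x_m, shape k) prior on the upper bound θ of Uniform(0, θ) is conjugate: posterior is Pareto(max(x_m, max xᵢ), k + n).
Sample maximum = 32.6; prior scale x_m = 49.1 → posterior scale = max = 49.1.
Posterior shape = 4.0 + 9 = 13.0.
Posterior scale x_m = 49.1.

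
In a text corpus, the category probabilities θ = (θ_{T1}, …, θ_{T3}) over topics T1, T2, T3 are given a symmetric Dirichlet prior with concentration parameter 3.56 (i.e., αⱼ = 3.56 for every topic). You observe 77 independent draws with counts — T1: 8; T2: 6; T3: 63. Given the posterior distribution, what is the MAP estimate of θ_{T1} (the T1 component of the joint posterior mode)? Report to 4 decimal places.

The Dirichlet prior is conjugate to the Multinomial likelihood: each posterior αⱼ = prior αⱼ + observed count nⱼ.
Posterior concentration: (11.56, 9.56, 66.56), total = 87.68.
Joint mode component: (α_{T1}−1)/(Σα−K) = 10.56/84.68 = 0.1247.

0.1247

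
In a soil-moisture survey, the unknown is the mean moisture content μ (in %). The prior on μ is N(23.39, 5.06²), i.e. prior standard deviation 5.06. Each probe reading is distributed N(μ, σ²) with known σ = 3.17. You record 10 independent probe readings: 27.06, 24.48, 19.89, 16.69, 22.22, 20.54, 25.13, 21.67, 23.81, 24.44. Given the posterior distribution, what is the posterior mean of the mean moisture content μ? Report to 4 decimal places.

For Normal data with known variance σ², a Normal(μ₀, σ₀²) prior on μ is conjugate. Posterior precision = 1/σ₀² + n/σ²; posterior mean is the precision-weighted average of μ₀ and x̄.
Σxᵢ = 27.06 + 24.48 + 19.89 + 16.69 + 22.22 + 20.54 + 25.13 + 21.67 + 23.81 + 24.44 = 225.93, so n·x̄ = 225.93.
σ₀² = 5.06² = 25.6036, σ² = 3.17² = 10.0489; σ² + n·σ₀² = 10.0489 + 10·25.6036 = 266.0849.
Posterior mean = (μ₀/σ₀² + n·x̄/σ²)/(1/σ₀² + n/σ²) = (σ²·μ₀ + σ₀²·n·x̄)/(σ² + n·σ₀²) = (10.0489·23.39 + 25.6036·225.93)/266.0849 = 6019.665119/266.0849 = 22.6231.

22.6231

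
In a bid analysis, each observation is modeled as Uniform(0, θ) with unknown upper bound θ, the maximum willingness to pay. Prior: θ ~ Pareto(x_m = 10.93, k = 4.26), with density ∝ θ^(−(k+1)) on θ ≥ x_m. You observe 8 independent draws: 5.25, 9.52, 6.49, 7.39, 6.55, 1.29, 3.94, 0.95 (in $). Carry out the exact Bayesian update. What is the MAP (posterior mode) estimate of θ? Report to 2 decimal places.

10.93

A Pareto(scale x_m, shape k) prior on the upper bound θ of Uniform(0, θ) is conjugate: posterior is Pareto(max(x_m, max xᵢ), k + n).
Sample maximum = 9.52; prior scale x_m = 10.93 → posterior scale = max = 10.93.
Posterior shape = 4.26 + 8 = 12.26.
The Pareto density is decreasing on [x_m, ∞), so the mode is x_m = 10.93.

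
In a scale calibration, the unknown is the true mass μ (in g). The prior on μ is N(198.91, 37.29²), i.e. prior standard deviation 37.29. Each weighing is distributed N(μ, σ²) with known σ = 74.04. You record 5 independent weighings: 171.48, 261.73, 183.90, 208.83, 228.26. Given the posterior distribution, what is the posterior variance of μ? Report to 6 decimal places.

For Normal data with known variance σ², a Normal(μ₀, σ₀²) prior on μ is conjugate. Posterior precision = 1/σ₀² + n/σ²; posterior mean is the precision-weighted average of μ₀ and x̄.
σ₀² = 37.29² = 1390.5441, σ² = 74.04² = 5481.9216; σ² + n·σ₀² = 5481.9216 + 5·1390.5441 = 12434.6421.
Posterior precision = 1/σ₀² + n/σ² = 1/1390.5441 + 5/5481.9216 = (σ² + n·σ₀²)/(σ₀²σ²) = 12434.6421/(1390.5441·5481.9216); posterior variance σₙ² = σ₀²σ²/(σ² + n·σ₀²) = 1390.5441·5481.9216/12434.6421 = 613.033626.

613.033626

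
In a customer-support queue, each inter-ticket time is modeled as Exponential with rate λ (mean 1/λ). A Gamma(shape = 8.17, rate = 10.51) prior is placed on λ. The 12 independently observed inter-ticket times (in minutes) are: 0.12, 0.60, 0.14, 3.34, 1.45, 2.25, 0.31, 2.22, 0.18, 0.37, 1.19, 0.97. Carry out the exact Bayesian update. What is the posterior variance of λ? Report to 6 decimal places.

0.036061

With a Gamma(shape α, rate β) prior on the exponential rate λ, the posterior after n observations with total T = Σxᵢ is Gamma(α+n, β+T).
Sum of observations T = 13.14 minutes; n = 12.
Posterior: Gamma(8.17+12, 10.51+13.14) = Gamma(20.17, 23.65).
Var = α/β² = 0.036061.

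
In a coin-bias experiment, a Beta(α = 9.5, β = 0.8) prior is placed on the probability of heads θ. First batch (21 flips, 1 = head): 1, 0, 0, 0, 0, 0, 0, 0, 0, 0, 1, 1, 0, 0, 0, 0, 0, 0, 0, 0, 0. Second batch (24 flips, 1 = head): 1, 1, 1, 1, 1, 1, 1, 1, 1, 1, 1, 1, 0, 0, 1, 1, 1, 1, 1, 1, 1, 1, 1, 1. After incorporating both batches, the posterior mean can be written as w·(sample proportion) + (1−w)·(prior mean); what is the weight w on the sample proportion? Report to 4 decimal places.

The Beta prior is conjugate to a Binomial/Bernoulli likelihood; the update adds successes to α and failures to β.
Total number of flips: n = 21 + 24 = 45.
Posterior mean = (α₀+k)/(α₀+β₀+n) = [n/(α₀+β₀+n)]·(k/n) + [(α₀+β₀)/(α₀+β₀+n)]·α₀/(α₀+β₀), so only n and the prior enter the weight.
The weight on the data is w = n/(α₀+β₀+n) = 45/(9.5+0.8+45) = 45/55.3 = 0.8137.

0.8137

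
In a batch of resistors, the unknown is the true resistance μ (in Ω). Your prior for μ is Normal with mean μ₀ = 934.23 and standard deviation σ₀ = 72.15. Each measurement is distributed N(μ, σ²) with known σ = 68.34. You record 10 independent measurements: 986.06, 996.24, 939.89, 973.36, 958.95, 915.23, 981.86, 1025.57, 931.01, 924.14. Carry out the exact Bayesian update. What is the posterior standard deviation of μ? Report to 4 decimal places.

20.7023

For Normal data with known variance σ², a Normal(μ₀, σ₀²) prior on μ is conjugate. Posterior precision = 1/σ₀² + n/σ²; posterior mean is the precision-weighted average of μ₀ and x̄.
σ₀² = 72.15² = 5205.6225, σ² = 68.34² = 4670.3556; σ² + n·σ₀² = 4670.3556 + 10·5205.6225 = 56726.5806.
Posterior precision = 1/σ₀² + n/σ² = 1/5205.6225 + 10/4670.3556 = (σ² + n·σ₀²)/(σ₀²σ²) = 56726.5806/(5205.6225·4670.3556); posterior variance σₙ² = σ₀²σ²/(σ² + n·σ₀²) = 5205.6225·4670.3556/56726.5806 = 428.584059.
Posterior SD = √σₙ² = √(5205.6225·4670.3556/56726.5806) = 20.7023.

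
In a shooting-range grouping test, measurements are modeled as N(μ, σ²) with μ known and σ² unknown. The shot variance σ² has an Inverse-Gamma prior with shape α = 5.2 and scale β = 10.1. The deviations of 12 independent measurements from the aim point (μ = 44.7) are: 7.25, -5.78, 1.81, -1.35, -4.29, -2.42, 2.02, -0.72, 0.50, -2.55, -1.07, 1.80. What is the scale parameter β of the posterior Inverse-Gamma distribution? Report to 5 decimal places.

75.63310

With known mean μ and an Inverse-Gamma(α, β) prior on σ², the Normal likelihood is conjugate: posterior is Inv-Gamma(α + n/2, β + Σ(xᵢ−μ)²/2).
Σ(xᵢ−μ)² = (7.25)² + (-5.78)² + (1.81)² + (-1.35)² + (-4.29)² + (-2.42)² + (2.02)² + (-0.72)² + (0.50)² + (-2.55)² + (-1.07)² + (1.80)² = 131.0662.
Posterior: Inv-Gamma(5.2 + 12/2, 10.1 + 131.0662/2) = Inv-Gamma(11.20, 75.63310).
Posterior β = 75.63310.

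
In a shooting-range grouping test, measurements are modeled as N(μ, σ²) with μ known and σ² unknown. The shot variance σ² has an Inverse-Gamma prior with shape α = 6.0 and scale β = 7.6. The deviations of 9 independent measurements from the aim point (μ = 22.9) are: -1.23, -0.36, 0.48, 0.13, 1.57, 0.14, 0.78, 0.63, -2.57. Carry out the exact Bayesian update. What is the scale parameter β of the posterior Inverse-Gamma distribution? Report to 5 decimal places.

13.59225

With known mean μ and an Inverse-Gamma(α, β) prior on σ², the Normal likelihood is conjugate: posterior is Inv-Gamma(α + n/2, β + Σ(xᵢ−μ)²/2).
Σ(xᵢ−μ)² = (-1.23)² + (-0.36)² + (0.48)² + (0.13)² + (1.57)² + (0.14)² + (0.78)² + (0.63)² + (-2.57)² = 11.9845.
Posterior: Inv-Gamma(6.0 + 9/2, 7.6 + 11.9845/2) = Inv-Gamma(10.50, 13.59225).
Posterior β = 13.59225.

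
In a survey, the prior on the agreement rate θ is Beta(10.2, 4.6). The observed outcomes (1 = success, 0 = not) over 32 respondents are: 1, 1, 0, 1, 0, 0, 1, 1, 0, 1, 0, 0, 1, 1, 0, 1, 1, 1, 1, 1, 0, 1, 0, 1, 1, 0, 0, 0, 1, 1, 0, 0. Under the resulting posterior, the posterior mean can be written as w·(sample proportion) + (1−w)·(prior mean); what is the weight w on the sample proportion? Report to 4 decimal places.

The Beta prior is conjugate to a Binomial/Bernoulli likelihood; the update adds successes to α and failures to β.
Posterior mean = (α₀+k)/(α₀+β₀+n) = [n/(α₀+β₀+n)]·(k/n) + [(α₀+β₀)/(α₀+β₀+n)]·α₀/(α₀+β₀), so only n and the prior enter the weight.
The weight on the data is w = n/(α₀+β₀+n) = 32/(10.2+4.6+32) = 32/46.8 = 0.6838.

0.6838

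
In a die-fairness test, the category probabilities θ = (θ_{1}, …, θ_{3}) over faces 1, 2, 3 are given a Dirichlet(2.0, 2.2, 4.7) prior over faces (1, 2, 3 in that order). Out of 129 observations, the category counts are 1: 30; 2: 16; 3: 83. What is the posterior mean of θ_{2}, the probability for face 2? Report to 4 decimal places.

The Dirichlet prior is conjugate to the Multinomial likelihood: each posterior αⱼ = prior αⱼ + observed count nⱼ.
Posterior concentration: (32.0, 18.2, 87.7), total = 137.9.
E[θ_{2}|data] = α_{2}/Σα = 18.2/137.9 = 0.1320.

0.1320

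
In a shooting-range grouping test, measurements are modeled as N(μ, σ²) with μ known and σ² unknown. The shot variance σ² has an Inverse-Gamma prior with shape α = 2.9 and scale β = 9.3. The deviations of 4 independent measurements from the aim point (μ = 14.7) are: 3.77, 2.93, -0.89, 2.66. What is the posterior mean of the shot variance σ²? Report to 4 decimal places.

6.3161

With known mean μ and an Inverse-Gamma(α, β) prior on σ², the Normal likelihood is conjugate: posterior is Inv-Gamma(α + n/2, β + Σ(xᵢ−μ)²/2).
Σ(xᵢ−μ)² = (3.77)² + (2.93)² + (-0.89)² + (2.66)² = 30.6655.
Posterior: Inv-Gamma(2.9 + 4/2, 9.3 + 30.6655/2) = Inv-Gamma(4.90, 24.63275).
E[σ²|data] = β/(α−1) = 24.63275/3.90 = 6.3161.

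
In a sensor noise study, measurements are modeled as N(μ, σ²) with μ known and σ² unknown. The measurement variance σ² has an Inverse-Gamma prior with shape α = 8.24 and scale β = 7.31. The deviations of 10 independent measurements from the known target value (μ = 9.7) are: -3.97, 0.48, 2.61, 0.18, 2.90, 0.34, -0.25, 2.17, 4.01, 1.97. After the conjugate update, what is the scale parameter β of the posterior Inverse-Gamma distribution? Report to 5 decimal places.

With known mean μ and an Inverse-Gamma(α, β) prior on σ², the Normal likelihood is conjugate: posterior is Inv-Gamma(α + n/2, β + Σ(xᵢ−μ)²/2).
Σ(xᵢ−μ)² = (-3.97)² + (0.48)² + (2.61)² + (0.18)² + (2.90)² + (0.34)² + (-0.25)² + (2.17)² + (4.01)² + (1.97)² = 56.0938.
Posterior: Inv-Gamma(8.24 + 10/2, 7.31 + 56.0938/2) = Inv-Gamma(13.24, 35.35690).
Posterior β = 35.35690.

35.35690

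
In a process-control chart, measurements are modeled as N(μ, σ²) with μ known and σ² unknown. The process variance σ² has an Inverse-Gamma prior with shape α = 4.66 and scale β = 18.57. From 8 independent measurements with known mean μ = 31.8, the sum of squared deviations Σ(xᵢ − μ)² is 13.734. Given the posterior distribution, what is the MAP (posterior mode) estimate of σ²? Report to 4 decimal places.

2.6332

With known mean μ and an Inverse-Gamma(α, β) prior on σ², the Normal likelihood is conjugate: posterior is Inv-Gamma(α + n/2, β + Σ(xᵢ−μ)²/2).
Posterior: Inv-Gamma(4.66 + 8/2, 18.57 + 13.734/2) = Inv-Gamma(8.66, 25.4370).
Mode = β/(α+1) = 25.4370/9.66 = 2.6332.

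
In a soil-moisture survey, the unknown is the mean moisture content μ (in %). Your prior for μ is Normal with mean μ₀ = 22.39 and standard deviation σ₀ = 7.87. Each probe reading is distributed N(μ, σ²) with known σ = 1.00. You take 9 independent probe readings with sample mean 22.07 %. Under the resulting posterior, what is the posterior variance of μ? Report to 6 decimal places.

0.110912

For Normal data with known variance σ², a Normal(μ₀, σ₀²) prior on μ is conjugate. Posterior precision = 1/σ₀² + n/σ²; posterior mean is the precision-weighted average of μ₀ and x̄.
σ₀² = 7.87² = 61.9369, σ² = 1.00² = 1; σ² + n·σ₀² = 1 + 9·61.9369 = 558.4321.
Posterior precision = 1/σ₀² + n/σ² = 1/61.9369 + 9/1 = (σ² + n·σ₀²)/(σ₀²σ²) = 558.4321/(61.9369·1); posterior variance σₙ² = σ₀²σ²/(σ² + n·σ₀²) = 61.9369·1/558.4321 = 0.110912.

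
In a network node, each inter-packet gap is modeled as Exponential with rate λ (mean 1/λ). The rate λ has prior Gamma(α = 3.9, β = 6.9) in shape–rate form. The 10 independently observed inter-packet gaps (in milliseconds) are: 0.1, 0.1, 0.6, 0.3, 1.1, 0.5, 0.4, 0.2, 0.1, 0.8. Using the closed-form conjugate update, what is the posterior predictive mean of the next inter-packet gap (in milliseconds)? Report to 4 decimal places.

0.8605

With a Gamma(shape α, rate β) prior on the exponential rate λ, the posterior after n observations with total T = Σxᵢ is Gamma(α+n, β+T).
Sum of observations T = 4.2 milliseconds; n = 10.
Posterior: Gamma(3.9+10, 6.9+4.2) = Gamma(13.9, 11.1).
The predictive distribution for the next observation is Lomax; its mean is β/(α−1) = 11.1/12.9 = 0.8605.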